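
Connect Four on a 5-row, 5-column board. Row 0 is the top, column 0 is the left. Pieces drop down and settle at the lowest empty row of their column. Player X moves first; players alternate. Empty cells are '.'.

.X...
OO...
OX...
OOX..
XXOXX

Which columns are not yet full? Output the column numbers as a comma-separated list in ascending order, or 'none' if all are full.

Answer: 0,2,3,4

Derivation:
col 0: top cell = '.' → open
col 1: top cell = 'X' → FULL
col 2: top cell = '.' → open
col 3: top cell = '.' → open
col 4: top cell = '.' → open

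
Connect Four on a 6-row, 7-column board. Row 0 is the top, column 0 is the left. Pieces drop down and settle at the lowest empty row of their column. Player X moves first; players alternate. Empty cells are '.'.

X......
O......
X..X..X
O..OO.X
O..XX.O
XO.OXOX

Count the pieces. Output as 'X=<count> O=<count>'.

X=10 O=9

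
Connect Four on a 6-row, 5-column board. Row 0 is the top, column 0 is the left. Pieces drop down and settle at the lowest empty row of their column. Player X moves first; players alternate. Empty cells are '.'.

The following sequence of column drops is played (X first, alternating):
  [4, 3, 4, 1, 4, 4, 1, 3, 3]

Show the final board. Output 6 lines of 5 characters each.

Move 1: X drops in col 4, lands at row 5
Move 2: O drops in col 3, lands at row 5
Move 3: X drops in col 4, lands at row 4
Move 4: O drops in col 1, lands at row 5
Move 5: X drops in col 4, lands at row 3
Move 6: O drops in col 4, lands at row 2
Move 7: X drops in col 1, lands at row 4
Move 8: O drops in col 3, lands at row 4
Move 9: X drops in col 3, lands at row 3

Answer: .....
.....
....O
...XX
.X.OX
.O.OX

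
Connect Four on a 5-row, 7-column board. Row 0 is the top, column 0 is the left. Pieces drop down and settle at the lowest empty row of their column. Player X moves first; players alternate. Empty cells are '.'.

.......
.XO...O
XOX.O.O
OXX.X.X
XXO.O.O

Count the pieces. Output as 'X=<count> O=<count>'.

X=9 O=9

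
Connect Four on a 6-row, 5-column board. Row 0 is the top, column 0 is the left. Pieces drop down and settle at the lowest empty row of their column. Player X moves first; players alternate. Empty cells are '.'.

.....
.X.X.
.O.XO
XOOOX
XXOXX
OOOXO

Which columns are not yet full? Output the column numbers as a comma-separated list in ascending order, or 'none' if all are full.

Answer: 0,1,2,3,4

Derivation:
col 0: top cell = '.' → open
col 1: top cell = '.' → open
col 2: top cell = '.' → open
col 3: top cell = '.' → open
col 4: top cell = '.' → open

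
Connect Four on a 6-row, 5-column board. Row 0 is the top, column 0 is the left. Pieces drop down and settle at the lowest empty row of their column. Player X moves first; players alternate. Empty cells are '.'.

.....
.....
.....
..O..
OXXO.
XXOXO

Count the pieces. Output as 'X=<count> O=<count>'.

X=5 O=5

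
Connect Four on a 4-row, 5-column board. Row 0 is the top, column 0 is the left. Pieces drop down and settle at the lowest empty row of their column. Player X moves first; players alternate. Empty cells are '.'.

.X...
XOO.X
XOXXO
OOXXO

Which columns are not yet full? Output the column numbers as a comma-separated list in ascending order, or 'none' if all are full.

Answer: 0,2,3,4

Derivation:
col 0: top cell = '.' → open
col 1: top cell = 'X' → FULL
col 2: top cell = '.' → open
col 3: top cell = '.' → open
col 4: top cell = '.' → open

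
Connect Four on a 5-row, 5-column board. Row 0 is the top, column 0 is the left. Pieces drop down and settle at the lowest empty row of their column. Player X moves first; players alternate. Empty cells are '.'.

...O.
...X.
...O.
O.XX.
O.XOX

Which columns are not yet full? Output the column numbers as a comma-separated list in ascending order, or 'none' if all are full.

col 0: top cell = '.' → open
col 1: top cell = '.' → open
col 2: top cell = '.' → open
col 3: top cell = 'O' → FULL
col 4: top cell = '.' → open

Answer: 0,1,2,4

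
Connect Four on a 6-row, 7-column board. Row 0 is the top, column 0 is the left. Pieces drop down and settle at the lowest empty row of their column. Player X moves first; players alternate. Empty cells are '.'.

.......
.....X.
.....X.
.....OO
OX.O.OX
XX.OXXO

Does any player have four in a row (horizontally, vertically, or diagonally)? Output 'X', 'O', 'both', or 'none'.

none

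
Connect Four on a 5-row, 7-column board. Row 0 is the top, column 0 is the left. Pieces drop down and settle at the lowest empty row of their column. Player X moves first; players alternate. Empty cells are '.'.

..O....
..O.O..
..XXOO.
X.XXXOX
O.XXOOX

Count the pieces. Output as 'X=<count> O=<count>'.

X=10 O=9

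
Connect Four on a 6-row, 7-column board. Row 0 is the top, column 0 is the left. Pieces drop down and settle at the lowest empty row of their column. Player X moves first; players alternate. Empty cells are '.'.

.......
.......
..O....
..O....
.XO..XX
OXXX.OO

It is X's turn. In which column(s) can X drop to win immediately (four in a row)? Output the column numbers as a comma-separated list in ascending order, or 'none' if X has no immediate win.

col 0: drop X → no win
col 1: drop X → no win
col 2: drop X → no win
col 3: drop X → no win
col 4: drop X → WIN!
col 5: drop X → no win
col 6: drop X → no win

Answer: 4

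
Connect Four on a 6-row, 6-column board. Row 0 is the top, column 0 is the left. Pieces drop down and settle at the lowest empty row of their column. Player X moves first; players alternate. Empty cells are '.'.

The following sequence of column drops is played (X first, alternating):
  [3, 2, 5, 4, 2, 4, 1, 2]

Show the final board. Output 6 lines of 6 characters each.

Answer: ......
......
......
..O...
..X.O.
.XOXOX

Derivation:
Move 1: X drops in col 3, lands at row 5
Move 2: O drops in col 2, lands at row 5
Move 3: X drops in col 5, lands at row 5
Move 4: O drops in col 4, lands at row 5
Move 5: X drops in col 2, lands at row 4
Move 6: O drops in col 4, lands at row 4
Move 7: X drops in col 1, lands at row 5
Move 8: O drops in col 2, lands at row 3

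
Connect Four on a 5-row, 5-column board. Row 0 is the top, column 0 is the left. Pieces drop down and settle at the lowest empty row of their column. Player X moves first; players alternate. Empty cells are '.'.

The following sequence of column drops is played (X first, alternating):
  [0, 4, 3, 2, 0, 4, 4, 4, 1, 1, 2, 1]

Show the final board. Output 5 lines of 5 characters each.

Answer: .....
....O
.O..X
XOX.O
XXOXO

Derivation:
Move 1: X drops in col 0, lands at row 4
Move 2: O drops in col 4, lands at row 4
Move 3: X drops in col 3, lands at row 4
Move 4: O drops in col 2, lands at row 4
Move 5: X drops in col 0, lands at row 3
Move 6: O drops in col 4, lands at row 3
Move 7: X drops in col 4, lands at row 2
Move 8: O drops in col 4, lands at row 1
Move 9: X drops in col 1, lands at row 4
Move 10: O drops in col 1, lands at row 3
Move 11: X drops in col 2, lands at row 3
Move 12: O drops in col 1, lands at row 2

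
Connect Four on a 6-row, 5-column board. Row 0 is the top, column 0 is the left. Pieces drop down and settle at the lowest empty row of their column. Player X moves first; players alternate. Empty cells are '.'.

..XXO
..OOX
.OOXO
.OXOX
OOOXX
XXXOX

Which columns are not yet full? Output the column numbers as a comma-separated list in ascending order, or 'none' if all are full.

col 0: top cell = '.' → open
col 1: top cell = '.' → open
col 2: top cell = 'X' → FULL
col 3: top cell = 'X' → FULL
col 4: top cell = 'O' → FULL

Answer: 0,1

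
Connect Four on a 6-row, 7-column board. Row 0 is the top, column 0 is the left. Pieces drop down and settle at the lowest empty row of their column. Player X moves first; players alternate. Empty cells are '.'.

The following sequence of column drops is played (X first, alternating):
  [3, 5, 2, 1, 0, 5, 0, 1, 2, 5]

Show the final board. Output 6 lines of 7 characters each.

Answer: .......
.......
.......
.....O.
XOX..O.
XOXX.O.

Derivation:
Move 1: X drops in col 3, lands at row 5
Move 2: O drops in col 5, lands at row 5
Move 3: X drops in col 2, lands at row 5
Move 4: O drops in col 1, lands at row 5
Move 5: X drops in col 0, lands at row 5
Move 6: O drops in col 5, lands at row 4
Move 7: X drops in col 0, lands at row 4
Move 8: O drops in col 1, lands at row 4
Move 9: X drops in col 2, lands at row 4
Move 10: O drops in col 5, lands at row 3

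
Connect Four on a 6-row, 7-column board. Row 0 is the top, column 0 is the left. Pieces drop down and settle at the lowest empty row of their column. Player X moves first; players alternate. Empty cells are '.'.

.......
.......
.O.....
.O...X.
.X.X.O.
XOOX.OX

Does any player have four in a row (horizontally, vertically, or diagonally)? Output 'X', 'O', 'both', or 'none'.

none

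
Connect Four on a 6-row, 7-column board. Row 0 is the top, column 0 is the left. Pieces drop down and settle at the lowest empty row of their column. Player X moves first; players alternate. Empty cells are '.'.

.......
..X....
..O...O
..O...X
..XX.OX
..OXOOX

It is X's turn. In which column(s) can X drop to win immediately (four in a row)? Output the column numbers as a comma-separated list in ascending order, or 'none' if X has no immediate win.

Answer: none

Derivation:
col 0: drop X → no win
col 1: drop X → no win
col 2: drop X → no win
col 3: drop X → no win
col 4: drop X → no win
col 5: drop X → no win
col 6: drop X → no win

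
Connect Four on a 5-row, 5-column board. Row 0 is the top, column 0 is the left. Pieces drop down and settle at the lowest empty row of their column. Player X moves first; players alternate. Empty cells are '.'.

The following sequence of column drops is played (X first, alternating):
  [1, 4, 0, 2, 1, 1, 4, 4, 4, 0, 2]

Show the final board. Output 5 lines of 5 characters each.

Move 1: X drops in col 1, lands at row 4
Move 2: O drops in col 4, lands at row 4
Move 3: X drops in col 0, lands at row 4
Move 4: O drops in col 2, lands at row 4
Move 5: X drops in col 1, lands at row 3
Move 6: O drops in col 1, lands at row 2
Move 7: X drops in col 4, lands at row 3
Move 8: O drops in col 4, lands at row 2
Move 9: X drops in col 4, lands at row 1
Move 10: O drops in col 0, lands at row 3
Move 11: X drops in col 2, lands at row 3

Answer: .....
....X
.O..O
OXX.X
XXO.O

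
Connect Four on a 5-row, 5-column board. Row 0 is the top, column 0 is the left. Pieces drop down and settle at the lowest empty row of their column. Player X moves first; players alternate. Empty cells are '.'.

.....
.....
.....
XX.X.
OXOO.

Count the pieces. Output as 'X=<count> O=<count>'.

X=4 O=3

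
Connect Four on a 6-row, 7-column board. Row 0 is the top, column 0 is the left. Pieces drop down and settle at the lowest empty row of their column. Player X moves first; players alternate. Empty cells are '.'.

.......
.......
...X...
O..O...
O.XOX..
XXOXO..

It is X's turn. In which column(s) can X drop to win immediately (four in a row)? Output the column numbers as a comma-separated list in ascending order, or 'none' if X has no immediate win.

col 0: drop X → no win
col 1: drop X → no win
col 2: drop X → no win
col 3: drop X → no win
col 4: drop X → no win
col 5: drop X → no win
col 6: drop X → no win

Answer: none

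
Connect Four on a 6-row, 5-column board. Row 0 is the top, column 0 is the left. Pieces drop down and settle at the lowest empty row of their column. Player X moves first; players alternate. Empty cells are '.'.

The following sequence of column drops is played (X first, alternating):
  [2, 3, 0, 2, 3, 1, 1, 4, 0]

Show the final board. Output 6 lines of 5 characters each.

Answer: .....
.....
.....
.....
XXOX.
XOXOO

Derivation:
Move 1: X drops in col 2, lands at row 5
Move 2: O drops in col 3, lands at row 5
Move 3: X drops in col 0, lands at row 5
Move 4: O drops in col 2, lands at row 4
Move 5: X drops in col 3, lands at row 4
Move 6: O drops in col 1, lands at row 5
Move 7: X drops in col 1, lands at row 4
Move 8: O drops in col 4, lands at row 5
Move 9: X drops in col 0, lands at row 4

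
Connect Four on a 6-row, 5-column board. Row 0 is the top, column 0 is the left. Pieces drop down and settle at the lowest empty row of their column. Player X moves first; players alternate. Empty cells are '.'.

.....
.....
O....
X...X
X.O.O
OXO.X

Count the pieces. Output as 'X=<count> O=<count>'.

X=5 O=5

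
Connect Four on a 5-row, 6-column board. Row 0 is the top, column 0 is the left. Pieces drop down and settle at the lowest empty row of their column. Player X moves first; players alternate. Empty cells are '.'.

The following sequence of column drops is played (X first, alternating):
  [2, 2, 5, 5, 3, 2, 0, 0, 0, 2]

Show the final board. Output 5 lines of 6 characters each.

Answer: ......
..O...
X.O...
O.O..O
X.XX.X

Derivation:
Move 1: X drops in col 2, lands at row 4
Move 2: O drops in col 2, lands at row 3
Move 3: X drops in col 5, lands at row 4
Move 4: O drops in col 5, lands at row 3
Move 5: X drops in col 3, lands at row 4
Move 6: O drops in col 2, lands at row 2
Move 7: X drops in col 0, lands at row 4
Move 8: O drops in col 0, lands at row 3
Move 9: X drops in col 0, lands at row 2
Move 10: O drops in col 2, lands at row 1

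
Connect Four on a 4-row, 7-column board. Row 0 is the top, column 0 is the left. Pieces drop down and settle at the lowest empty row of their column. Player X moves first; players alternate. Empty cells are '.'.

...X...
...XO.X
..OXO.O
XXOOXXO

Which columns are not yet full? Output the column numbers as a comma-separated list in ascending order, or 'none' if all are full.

col 0: top cell = '.' → open
col 1: top cell = '.' → open
col 2: top cell = '.' → open
col 3: top cell = 'X' → FULL
col 4: top cell = '.' → open
col 5: top cell = '.' → open
col 6: top cell = '.' → open

Answer: 0,1,2,4,5,6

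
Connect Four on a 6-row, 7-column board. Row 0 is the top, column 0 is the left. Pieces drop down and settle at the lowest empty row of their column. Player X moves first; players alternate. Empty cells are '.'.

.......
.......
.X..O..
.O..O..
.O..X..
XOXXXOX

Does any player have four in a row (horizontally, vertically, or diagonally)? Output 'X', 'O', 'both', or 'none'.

none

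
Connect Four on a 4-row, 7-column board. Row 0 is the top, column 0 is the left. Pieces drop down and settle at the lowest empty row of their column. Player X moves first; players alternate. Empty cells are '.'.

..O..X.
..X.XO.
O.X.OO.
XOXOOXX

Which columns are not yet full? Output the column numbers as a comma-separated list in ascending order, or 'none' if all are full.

Answer: 0,1,3,4,6

Derivation:
col 0: top cell = '.' → open
col 1: top cell = '.' → open
col 2: top cell = 'O' → FULL
col 3: top cell = '.' → open
col 4: top cell = '.' → open
col 5: top cell = 'X' → FULL
col 6: top cell = '.' → open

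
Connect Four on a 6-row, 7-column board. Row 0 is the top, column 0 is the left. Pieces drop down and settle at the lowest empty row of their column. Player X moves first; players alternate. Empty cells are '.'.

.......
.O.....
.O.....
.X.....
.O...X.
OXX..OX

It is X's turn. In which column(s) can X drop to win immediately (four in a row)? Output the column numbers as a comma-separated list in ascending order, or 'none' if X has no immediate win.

col 0: drop X → no win
col 1: drop X → no win
col 2: drop X → no win
col 3: drop X → no win
col 4: drop X → no win
col 5: drop X → no win
col 6: drop X → no win

Answer: none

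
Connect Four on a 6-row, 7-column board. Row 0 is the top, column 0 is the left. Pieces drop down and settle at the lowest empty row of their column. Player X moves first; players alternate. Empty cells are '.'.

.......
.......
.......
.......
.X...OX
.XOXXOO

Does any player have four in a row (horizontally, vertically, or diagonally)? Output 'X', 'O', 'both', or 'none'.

none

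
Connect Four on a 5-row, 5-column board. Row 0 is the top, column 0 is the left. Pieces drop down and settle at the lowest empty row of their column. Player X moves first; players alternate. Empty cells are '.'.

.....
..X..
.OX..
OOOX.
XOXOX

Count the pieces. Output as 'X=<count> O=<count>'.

X=6 O=6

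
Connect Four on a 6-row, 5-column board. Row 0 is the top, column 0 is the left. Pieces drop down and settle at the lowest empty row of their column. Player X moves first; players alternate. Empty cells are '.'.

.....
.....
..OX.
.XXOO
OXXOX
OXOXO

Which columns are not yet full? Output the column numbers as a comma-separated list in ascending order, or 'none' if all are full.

Answer: 0,1,2,3,4

Derivation:
col 0: top cell = '.' → open
col 1: top cell = '.' → open
col 2: top cell = '.' → open
col 3: top cell = '.' → open
col 4: top cell = '.' → open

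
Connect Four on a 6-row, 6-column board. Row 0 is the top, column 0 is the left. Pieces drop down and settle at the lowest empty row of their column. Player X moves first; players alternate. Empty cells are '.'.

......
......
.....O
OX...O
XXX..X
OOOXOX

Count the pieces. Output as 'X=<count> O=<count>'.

X=7 O=7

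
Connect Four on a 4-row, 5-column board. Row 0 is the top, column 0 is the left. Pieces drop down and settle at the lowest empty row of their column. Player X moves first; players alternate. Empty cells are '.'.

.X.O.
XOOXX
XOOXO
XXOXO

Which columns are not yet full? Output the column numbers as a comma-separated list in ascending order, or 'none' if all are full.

col 0: top cell = '.' → open
col 1: top cell = 'X' → FULL
col 2: top cell = '.' → open
col 3: top cell = 'O' → FULL
col 4: top cell = '.' → open

Answer: 0,2,4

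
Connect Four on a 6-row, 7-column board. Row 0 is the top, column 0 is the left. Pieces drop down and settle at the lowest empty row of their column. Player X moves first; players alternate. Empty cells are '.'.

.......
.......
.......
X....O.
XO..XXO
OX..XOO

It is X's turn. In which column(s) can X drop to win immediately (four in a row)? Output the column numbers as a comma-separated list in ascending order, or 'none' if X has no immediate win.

col 0: drop X → no win
col 1: drop X → no win
col 2: drop X → no win
col 3: drop X → no win
col 4: drop X → no win
col 5: drop X → no win
col 6: drop X → no win

Answer: none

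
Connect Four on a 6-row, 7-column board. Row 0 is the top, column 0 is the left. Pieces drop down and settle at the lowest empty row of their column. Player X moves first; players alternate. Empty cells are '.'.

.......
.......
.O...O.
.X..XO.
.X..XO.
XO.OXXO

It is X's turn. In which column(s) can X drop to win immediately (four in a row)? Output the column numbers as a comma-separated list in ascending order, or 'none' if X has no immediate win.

Answer: 4

Derivation:
col 0: drop X → no win
col 1: drop X → no win
col 2: drop X → no win
col 3: drop X → no win
col 4: drop X → WIN!
col 5: drop X → no win
col 6: drop X → no win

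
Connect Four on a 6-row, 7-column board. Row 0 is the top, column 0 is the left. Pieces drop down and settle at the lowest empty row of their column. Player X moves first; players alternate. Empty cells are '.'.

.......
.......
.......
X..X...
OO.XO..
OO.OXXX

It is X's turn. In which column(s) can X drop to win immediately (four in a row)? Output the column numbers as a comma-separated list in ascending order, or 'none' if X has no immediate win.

col 0: drop X → no win
col 1: drop X → no win
col 2: drop X → no win
col 3: drop X → no win
col 4: drop X → no win
col 5: drop X → no win
col 6: drop X → no win

Answer: none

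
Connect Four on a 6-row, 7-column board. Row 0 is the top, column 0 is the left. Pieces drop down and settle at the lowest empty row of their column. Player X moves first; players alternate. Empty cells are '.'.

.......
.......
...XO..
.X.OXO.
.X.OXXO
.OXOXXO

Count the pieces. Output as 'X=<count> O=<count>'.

X=9 O=8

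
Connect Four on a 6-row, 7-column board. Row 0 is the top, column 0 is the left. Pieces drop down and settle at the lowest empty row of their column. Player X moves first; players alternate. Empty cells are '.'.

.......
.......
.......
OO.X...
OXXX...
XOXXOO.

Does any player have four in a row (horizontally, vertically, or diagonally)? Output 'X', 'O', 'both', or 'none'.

none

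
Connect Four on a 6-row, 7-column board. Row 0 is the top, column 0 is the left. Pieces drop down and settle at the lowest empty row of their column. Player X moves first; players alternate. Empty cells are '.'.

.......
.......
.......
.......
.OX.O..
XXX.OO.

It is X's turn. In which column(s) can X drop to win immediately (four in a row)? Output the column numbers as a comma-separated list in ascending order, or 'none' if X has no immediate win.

col 0: drop X → no win
col 1: drop X → no win
col 2: drop X → no win
col 3: drop X → WIN!
col 4: drop X → no win
col 5: drop X → no win
col 6: drop X → no win

Answer: 3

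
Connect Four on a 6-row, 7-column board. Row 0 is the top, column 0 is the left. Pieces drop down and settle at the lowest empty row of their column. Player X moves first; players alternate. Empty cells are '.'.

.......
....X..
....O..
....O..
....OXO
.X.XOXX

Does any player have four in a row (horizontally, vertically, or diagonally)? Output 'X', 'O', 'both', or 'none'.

O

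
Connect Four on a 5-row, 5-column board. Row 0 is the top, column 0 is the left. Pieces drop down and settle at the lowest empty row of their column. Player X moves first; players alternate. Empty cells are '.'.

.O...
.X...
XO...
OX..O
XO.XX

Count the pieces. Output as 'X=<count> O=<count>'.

X=6 O=5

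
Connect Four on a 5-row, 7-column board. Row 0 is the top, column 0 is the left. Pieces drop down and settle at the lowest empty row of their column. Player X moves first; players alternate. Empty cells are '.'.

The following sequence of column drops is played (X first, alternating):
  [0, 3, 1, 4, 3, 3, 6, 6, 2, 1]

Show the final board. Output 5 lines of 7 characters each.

Answer: .......
.......
...O...
.O.X..O
XXXOO.X

Derivation:
Move 1: X drops in col 0, lands at row 4
Move 2: O drops in col 3, lands at row 4
Move 3: X drops in col 1, lands at row 4
Move 4: O drops in col 4, lands at row 4
Move 5: X drops in col 3, lands at row 3
Move 6: O drops in col 3, lands at row 2
Move 7: X drops in col 6, lands at row 4
Move 8: O drops in col 6, lands at row 3
Move 9: X drops in col 2, lands at row 4
Move 10: O drops in col 1, lands at row 3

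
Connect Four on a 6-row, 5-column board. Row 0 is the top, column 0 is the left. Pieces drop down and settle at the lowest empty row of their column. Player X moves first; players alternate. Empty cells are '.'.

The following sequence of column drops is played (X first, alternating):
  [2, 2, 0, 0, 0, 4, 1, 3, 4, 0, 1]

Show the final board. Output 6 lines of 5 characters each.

Move 1: X drops in col 2, lands at row 5
Move 2: O drops in col 2, lands at row 4
Move 3: X drops in col 0, lands at row 5
Move 4: O drops in col 0, lands at row 4
Move 5: X drops in col 0, lands at row 3
Move 6: O drops in col 4, lands at row 5
Move 7: X drops in col 1, lands at row 5
Move 8: O drops in col 3, lands at row 5
Move 9: X drops in col 4, lands at row 4
Move 10: O drops in col 0, lands at row 2
Move 11: X drops in col 1, lands at row 4

Answer: .....
.....
O....
X....
OXO.X
XXXOO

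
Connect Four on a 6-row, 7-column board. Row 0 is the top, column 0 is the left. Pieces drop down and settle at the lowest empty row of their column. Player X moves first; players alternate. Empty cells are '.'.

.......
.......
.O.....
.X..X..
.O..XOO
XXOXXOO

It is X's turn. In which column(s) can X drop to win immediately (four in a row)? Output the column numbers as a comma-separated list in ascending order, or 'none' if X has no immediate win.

Answer: 4

Derivation:
col 0: drop X → no win
col 1: drop X → no win
col 2: drop X → no win
col 3: drop X → no win
col 4: drop X → WIN!
col 5: drop X → no win
col 6: drop X → no win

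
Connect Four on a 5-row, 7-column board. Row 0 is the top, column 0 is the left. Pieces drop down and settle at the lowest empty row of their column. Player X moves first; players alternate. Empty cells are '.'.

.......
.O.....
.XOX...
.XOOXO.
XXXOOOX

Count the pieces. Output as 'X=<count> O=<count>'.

X=8 O=8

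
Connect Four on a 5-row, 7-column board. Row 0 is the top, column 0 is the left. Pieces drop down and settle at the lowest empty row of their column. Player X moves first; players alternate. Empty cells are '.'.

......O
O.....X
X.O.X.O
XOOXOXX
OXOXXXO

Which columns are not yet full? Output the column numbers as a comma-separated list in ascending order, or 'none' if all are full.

Answer: 0,1,2,3,4,5

Derivation:
col 0: top cell = '.' → open
col 1: top cell = '.' → open
col 2: top cell = '.' → open
col 3: top cell = '.' → open
col 4: top cell = '.' → open
col 5: top cell = '.' → open
col 6: top cell = 'O' → FULL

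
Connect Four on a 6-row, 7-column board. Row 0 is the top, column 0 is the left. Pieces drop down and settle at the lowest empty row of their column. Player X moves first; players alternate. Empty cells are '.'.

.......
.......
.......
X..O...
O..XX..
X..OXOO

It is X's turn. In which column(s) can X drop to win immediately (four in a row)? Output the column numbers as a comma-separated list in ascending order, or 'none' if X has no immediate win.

col 0: drop X → no win
col 1: drop X → no win
col 2: drop X → no win
col 3: drop X → no win
col 4: drop X → no win
col 5: drop X → no win
col 6: drop X → no win

Answer: none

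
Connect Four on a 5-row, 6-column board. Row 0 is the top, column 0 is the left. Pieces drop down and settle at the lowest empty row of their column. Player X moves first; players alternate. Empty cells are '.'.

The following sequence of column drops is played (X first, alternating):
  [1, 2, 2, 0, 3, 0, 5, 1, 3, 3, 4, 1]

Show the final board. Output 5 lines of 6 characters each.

Answer: ......
......
.O.O..
OOXX..
OXOXXX

Derivation:
Move 1: X drops in col 1, lands at row 4
Move 2: O drops in col 2, lands at row 4
Move 3: X drops in col 2, lands at row 3
Move 4: O drops in col 0, lands at row 4
Move 5: X drops in col 3, lands at row 4
Move 6: O drops in col 0, lands at row 3
Move 7: X drops in col 5, lands at row 4
Move 8: O drops in col 1, lands at row 3
Move 9: X drops in col 3, lands at row 3
Move 10: O drops in col 3, lands at row 2
Move 11: X drops in col 4, lands at row 4
Move 12: O drops in col 1, lands at row 2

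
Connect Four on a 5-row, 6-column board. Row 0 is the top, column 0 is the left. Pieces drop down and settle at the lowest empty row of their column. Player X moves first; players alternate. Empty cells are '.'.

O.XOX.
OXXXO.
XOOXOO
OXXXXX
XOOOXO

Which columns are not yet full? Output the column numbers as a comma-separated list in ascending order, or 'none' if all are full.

Answer: 1,5

Derivation:
col 0: top cell = 'O' → FULL
col 1: top cell = '.' → open
col 2: top cell = 'X' → FULL
col 3: top cell = 'O' → FULL
col 4: top cell = 'X' → FULL
col 5: top cell = '.' → open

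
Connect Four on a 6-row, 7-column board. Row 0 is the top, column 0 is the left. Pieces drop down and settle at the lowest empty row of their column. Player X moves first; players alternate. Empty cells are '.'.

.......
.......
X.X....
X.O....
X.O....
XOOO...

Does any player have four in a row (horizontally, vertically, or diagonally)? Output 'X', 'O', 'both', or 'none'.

X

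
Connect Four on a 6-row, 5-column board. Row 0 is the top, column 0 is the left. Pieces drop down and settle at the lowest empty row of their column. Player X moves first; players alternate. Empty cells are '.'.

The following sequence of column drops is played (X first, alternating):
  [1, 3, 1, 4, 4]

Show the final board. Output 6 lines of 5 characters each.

Move 1: X drops in col 1, lands at row 5
Move 2: O drops in col 3, lands at row 5
Move 3: X drops in col 1, lands at row 4
Move 4: O drops in col 4, lands at row 5
Move 5: X drops in col 4, lands at row 4

Answer: .....
.....
.....
.....
.X..X
.X.OO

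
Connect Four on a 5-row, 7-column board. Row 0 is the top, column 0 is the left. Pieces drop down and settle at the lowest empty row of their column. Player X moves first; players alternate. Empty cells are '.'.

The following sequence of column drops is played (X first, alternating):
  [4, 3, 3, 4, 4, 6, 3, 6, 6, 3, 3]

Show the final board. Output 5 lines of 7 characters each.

Answer: ...X...
...O...
...XX.X
...XO.O
...OX.O

Derivation:
Move 1: X drops in col 4, lands at row 4
Move 2: O drops in col 3, lands at row 4
Move 3: X drops in col 3, lands at row 3
Move 4: O drops in col 4, lands at row 3
Move 5: X drops in col 4, lands at row 2
Move 6: O drops in col 6, lands at row 4
Move 7: X drops in col 3, lands at row 2
Move 8: O drops in col 6, lands at row 3
Move 9: X drops in col 6, lands at row 2
Move 10: O drops in col 3, lands at row 1
Move 11: X drops in col 3, lands at row 0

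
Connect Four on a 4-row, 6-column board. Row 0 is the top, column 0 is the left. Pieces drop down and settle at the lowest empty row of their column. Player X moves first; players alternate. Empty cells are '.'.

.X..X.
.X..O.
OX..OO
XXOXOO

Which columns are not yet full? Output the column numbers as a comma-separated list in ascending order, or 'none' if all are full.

col 0: top cell = '.' → open
col 1: top cell = 'X' → FULL
col 2: top cell = '.' → open
col 3: top cell = '.' → open
col 4: top cell = 'X' → FULL
col 5: top cell = '.' → open

Answer: 0,2,3,5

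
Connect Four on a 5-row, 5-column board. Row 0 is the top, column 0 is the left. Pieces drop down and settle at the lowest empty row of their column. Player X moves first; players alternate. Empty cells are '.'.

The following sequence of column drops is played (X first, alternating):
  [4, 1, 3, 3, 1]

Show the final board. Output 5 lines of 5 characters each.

Move 1: X drops in col 4, lands at row 4
Move 2: O drops in col 1, lands at row 4
Move 3: X drops in col 3, lands at row 4
Move 4: O drops in col 3, lands at row 3
Move 5: X drops in col 1, lands at row 3

Answer: .....
.....
.....
.X.O.
.O.XX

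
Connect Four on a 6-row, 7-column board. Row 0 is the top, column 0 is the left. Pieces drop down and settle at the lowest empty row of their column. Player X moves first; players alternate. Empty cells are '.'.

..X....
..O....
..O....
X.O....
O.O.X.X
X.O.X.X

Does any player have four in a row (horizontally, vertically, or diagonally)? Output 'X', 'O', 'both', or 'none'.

O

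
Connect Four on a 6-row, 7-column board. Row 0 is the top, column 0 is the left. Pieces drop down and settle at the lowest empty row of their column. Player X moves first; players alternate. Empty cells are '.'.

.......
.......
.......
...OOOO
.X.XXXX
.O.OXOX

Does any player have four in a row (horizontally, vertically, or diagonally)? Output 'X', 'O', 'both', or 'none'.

both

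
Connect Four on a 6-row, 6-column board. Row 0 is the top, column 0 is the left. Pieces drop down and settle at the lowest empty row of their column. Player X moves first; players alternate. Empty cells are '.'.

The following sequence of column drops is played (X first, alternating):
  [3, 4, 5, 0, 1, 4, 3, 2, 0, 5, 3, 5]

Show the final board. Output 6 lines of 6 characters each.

Answer: ......
......
......
...X.O
X..XOO
OXOXOX

Derivation:
Move 1: X drops in col 3, lands at row 5
Move 2: O drops in col 4, lands at row 5
Move 3: X drops in col 5, lands at row 5
Move 4: O drops in col 0, lands at row 5
Move 5: X drops in col 1, lands at row 5
Move 6: O drops in col 4, lands at row 4
Move 7: X drops in col 3, lands at row 4
Move 8: O drops in col 2, lands at row 5
Move 9: X drops in col 0, lands at row 4
Move 10: O drops in col 5, lands at row 4
Move 11: X drops in col 3, lands at row 3
Move 12: O drops in col 5, lands at row 3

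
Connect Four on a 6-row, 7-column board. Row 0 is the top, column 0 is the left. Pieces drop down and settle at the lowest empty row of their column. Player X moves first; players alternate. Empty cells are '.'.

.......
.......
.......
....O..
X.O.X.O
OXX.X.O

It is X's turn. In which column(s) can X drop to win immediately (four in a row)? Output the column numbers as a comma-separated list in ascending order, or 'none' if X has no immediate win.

col 0: drop X → no win
col 1: drop X → no win
col 2: drop X → no win
col 3: drop X → WIN!
col 4: drop X → no win
col 5: drop X → no win
col 6: drop X → no win

Answer: 3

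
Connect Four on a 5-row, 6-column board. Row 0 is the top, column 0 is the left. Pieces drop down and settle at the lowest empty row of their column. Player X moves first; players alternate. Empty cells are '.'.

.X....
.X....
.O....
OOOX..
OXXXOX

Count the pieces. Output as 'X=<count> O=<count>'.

X=7 O=6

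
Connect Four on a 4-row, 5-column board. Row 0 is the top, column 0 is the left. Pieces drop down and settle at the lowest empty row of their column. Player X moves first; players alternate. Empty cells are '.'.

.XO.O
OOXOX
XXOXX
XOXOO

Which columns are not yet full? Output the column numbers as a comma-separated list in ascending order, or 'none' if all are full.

Answer: 0,3

Derivation:
col 0: top cell = '.' → open
col 1: top cell = 'X' → FULL
col 2: top cell = 'O' → FULL
col 3: top cell = '.' → open
col 4: top cell = 'O' → FULL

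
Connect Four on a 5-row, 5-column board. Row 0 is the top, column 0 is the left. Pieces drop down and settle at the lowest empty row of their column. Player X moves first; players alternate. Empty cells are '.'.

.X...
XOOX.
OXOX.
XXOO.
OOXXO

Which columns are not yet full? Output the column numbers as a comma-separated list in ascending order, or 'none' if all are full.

Answer: 0,2,3,4

Derivation:
col 0: top cell = '.' → open
col 1: top cell = 'X' → FULL
col 2: top cell = '.' → open
col 3: top cell = '.' → open
col 4: top cell = '.' → open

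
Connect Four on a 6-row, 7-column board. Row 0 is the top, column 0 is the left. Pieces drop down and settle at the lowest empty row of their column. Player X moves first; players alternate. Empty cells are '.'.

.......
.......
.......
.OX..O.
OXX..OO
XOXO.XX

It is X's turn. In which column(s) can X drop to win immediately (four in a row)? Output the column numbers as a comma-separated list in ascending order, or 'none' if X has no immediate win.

Answer: 2

Derivation:
col 0: drop X → no win
col 1: drop X → no win
col 2: drop X → WIN!
col 3: drop X → no win
col 4: drop X → no win
col 5: drop X → no win
col 6: drop X → no win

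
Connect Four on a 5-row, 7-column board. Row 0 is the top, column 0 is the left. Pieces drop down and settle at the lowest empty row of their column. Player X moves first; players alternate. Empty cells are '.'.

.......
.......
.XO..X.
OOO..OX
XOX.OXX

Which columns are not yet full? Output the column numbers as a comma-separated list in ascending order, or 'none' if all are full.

col 0: top cell = '.' → open
col 1: top cell = '.' → open
col 2: top cell = '.' → open
col 3: top cell = '.' → open
col 4: top cell = '.' → open
col 5: top cell = '.' → open
col 6: top cell = '.' → open

Answer: 0,1,2,3,4,5,6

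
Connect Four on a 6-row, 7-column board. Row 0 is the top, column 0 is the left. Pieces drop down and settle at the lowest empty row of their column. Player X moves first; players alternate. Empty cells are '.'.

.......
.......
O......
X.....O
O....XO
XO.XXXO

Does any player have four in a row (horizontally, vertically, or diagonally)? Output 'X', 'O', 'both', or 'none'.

none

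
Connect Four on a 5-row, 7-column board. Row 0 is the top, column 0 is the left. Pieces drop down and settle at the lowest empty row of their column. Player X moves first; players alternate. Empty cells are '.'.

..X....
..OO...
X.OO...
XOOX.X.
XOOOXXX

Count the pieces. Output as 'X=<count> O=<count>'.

X=9 O=9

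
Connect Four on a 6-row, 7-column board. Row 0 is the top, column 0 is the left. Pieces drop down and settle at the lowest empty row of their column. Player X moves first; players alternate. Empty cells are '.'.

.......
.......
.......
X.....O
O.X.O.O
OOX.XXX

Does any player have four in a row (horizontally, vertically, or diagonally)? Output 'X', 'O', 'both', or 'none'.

none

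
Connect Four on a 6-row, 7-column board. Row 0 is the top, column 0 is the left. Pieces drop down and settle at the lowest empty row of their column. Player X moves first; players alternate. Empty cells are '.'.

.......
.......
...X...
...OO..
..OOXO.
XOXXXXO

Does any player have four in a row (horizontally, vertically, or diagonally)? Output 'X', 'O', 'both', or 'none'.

X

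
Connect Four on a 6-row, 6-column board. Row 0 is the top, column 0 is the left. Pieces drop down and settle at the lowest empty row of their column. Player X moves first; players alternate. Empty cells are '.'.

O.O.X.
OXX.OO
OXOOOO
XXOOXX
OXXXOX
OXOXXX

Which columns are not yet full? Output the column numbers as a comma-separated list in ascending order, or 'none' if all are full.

Answer: 1,3,5

Derivation:
col 0: top cell = 'O' → FULL
col 1: top cell = '.' → open
col 2: top cell = 'O' → FULL
col 3: top cell = '.' → open
col 4: top cell = 'X' → FULL
col 5: top cell = '.' → open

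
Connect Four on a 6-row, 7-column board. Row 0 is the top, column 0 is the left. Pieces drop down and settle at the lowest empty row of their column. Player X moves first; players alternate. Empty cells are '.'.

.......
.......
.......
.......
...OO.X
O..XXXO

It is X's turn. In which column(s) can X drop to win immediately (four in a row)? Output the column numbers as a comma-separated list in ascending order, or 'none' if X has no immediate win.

col 0: drop X → no win
col 1: drop X → no win
col 2: drop X → WIN!
col 3: drop X → no win
col 4: drop X → no win
col 5: drop X → no win
col 6: drop X → no win

Answer: 2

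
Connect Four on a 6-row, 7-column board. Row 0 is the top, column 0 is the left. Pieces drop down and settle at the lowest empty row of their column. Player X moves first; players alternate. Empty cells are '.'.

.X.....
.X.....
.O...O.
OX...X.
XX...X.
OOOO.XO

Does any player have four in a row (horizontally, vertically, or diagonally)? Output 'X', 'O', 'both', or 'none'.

O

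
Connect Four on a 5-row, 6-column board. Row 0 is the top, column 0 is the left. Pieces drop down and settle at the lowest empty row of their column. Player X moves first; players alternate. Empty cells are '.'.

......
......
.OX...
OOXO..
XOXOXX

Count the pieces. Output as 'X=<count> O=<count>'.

X=6 O=6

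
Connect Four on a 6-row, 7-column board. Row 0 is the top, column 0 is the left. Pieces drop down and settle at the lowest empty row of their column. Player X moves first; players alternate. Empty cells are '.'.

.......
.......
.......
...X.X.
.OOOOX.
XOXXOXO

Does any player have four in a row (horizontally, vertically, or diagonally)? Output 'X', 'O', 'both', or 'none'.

O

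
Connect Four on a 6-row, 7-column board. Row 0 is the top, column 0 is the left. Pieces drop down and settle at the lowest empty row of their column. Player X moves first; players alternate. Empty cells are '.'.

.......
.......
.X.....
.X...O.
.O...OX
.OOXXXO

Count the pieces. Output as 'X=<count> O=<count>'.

X=6 O=6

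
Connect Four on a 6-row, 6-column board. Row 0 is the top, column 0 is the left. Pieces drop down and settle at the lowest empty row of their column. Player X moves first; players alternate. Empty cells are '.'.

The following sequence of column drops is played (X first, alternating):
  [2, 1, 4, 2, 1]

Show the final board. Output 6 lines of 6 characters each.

Answer: ......
......
......
......
.XO...
.OX.X.

Derivation:
Move 1: X drops in col 2, lands at row 5
Move 2: O drops in col 1, lands at row 5
Move 3: X drops in col 4, lands at row 5
Move 4: O drops in col 2, lands at row 4
Move 5: X drops in col 1, lands at row 4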